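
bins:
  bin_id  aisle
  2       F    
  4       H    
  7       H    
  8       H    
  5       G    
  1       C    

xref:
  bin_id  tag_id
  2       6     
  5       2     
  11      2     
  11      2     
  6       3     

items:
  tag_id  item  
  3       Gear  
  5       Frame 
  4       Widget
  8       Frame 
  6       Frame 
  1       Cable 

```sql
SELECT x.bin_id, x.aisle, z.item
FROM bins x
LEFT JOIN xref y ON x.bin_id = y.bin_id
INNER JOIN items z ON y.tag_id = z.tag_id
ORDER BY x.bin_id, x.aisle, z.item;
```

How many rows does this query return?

1

Step 1 — x LEFT JOIN y on bin_id → 6 row(s).
Then INNER JOIN `items z` on tag_id: keep only rows whose y.tag_id appears in z.
Result: 1 row(s).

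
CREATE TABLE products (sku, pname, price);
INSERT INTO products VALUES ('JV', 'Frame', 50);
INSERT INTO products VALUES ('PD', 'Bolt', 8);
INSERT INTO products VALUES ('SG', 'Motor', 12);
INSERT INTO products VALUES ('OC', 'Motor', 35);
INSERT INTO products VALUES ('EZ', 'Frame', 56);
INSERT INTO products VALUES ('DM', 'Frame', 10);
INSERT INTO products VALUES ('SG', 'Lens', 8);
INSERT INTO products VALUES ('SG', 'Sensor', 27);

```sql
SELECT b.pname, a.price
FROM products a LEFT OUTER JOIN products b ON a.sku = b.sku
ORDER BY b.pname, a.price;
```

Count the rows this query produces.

LEFT JOIN keeps every row from `products a`; unmatched rows get NULL for `products b`'s columns.
Matching on a.sku = b.sku.
- a[0] sku=JV → 1 match(es) in b → 1 row(s).
- a[1] sku=PD → 1 match(es) in b → 1 row(s).
- a[2] sku=SG → 3 match(es) in b → 3 row(s).
- a[3] sku=OC → 1 match(es) in b → 1 row(s).
- a[4] sku=EZ → 1 match(es) in b → 1 row(s).
- a[5] sku=DM → 1 match(es) in b → 1 row(s).
- a[6] sku=SG → 3 match(es) in b → 3 row(s).
- a[7] sku=SG → 3 match(es) in b → 3 row(s).
Total: 14 rows.

14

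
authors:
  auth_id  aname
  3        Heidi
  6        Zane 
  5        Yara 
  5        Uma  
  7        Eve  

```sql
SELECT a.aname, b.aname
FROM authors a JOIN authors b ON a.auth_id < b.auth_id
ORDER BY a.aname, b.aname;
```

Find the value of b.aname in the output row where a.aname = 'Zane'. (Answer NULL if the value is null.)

Eve

INNER JOIN keeps only pairs where the ON condition holds.
Matching on a.auth_id < b.auth_id.
- auth_id=3: 4 matching b row(s), so 4 row(s) emitted.
- auth_id=6: 1 matching b row(s), so 1 row(s) emitted.
- auth_id=5: 2 matching b row(s), so 2 row(s) emitted.
- auth_id=5: 2 matching b row(s), so 2 row(s) emitted.
- auth_id=7: no matching b row, dropped.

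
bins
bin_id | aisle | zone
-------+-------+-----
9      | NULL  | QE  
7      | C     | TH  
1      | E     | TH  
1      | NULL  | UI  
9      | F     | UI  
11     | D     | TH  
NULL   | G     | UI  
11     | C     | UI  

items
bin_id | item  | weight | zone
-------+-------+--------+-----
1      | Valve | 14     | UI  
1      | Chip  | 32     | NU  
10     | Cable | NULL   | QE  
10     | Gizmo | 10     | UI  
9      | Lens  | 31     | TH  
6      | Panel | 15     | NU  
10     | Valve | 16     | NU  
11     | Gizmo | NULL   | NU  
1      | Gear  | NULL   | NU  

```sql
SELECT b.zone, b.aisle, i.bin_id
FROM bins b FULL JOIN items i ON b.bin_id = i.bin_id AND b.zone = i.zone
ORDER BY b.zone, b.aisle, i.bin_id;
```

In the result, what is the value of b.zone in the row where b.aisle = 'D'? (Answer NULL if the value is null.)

TH

FULL OUTER JOIN keeps every row from both sides; unmatched rows get NULL for the other side's columns.
Matching on b.bin_id = i.bin_id AND b.zone = i.zone. A NULL in a compared column never satisfies the condition.
- b (bin_id=9, zone=QE) has no partner → padded with NULL.
- b (bin_id=7, zone=TH) has no partner → padded with NULL.
- b (bin_id=1, zone=TH) has no partner → padded with NULL.
- b (bin_id=1, zone=UI) pairs with 1 row(s) of i.
- b (bin_id=9, zone=UI) has no partner → padded with NULL.
- b (bin_id=11, zone=TH) has no partner → padded with NULL.
- b (bin_id=NULL, zone=UI) has no partner → padded with NULL.
- b (bin_id=11, zone=UI) has no partner → padded with NULL.
- plus 8 unmatched i row(s), each kept with NULL b columns.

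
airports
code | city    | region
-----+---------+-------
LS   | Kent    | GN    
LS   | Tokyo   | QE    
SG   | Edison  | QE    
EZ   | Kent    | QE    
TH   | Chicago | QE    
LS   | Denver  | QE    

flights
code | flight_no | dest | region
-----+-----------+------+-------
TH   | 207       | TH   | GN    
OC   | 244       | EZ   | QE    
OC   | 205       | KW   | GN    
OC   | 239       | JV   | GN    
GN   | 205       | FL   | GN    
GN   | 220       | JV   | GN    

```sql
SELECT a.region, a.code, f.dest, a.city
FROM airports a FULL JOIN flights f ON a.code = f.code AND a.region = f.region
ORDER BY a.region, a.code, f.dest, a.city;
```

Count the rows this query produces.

FULL OUTER JOIN keeps every row from both sides; unmatched rows get NULL for the other side's columns.
Matching on a.code = f.code AND a.region = f.region.
- code=LS, region=GN: no f row matches, row kept with f columns NULL.
- code=LS, region=QE: no f row matches, row kept with f columns NULL.
- code=SG, region=QE: no f row matches, row kept with f columns NULL.
- code=EZ, region=QE: no f row matches, row kept with f columns NULL.
- code=TH, region=QE: no f row matches, row kept with f columns NULL.
- code=LS, region=QE: no f row matches, row kept with f columns NULL.
- plus 6 unmatched f row(s), each kept with NULL a columns.
Total: 0 matched + 12 padded = 12 rows.

12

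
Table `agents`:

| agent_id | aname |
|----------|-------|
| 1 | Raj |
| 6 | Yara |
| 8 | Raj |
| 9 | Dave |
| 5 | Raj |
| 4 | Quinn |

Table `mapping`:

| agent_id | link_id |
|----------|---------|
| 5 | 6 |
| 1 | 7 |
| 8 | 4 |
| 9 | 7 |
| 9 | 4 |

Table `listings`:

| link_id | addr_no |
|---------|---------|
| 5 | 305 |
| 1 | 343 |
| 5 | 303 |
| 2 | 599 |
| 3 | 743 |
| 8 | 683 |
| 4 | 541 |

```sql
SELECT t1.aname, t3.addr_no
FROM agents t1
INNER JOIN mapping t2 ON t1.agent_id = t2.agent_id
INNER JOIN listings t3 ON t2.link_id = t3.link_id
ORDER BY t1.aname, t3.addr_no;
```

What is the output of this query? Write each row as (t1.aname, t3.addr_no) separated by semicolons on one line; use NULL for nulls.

Step 1 — t1 INNER JOIN t2 on agent_id → 5 row(s).
Then INNER JOIN `listings t3` on link_id: keep only rows whose t2.link_id appears in t3.

(Dave, 541); (Raj, 541)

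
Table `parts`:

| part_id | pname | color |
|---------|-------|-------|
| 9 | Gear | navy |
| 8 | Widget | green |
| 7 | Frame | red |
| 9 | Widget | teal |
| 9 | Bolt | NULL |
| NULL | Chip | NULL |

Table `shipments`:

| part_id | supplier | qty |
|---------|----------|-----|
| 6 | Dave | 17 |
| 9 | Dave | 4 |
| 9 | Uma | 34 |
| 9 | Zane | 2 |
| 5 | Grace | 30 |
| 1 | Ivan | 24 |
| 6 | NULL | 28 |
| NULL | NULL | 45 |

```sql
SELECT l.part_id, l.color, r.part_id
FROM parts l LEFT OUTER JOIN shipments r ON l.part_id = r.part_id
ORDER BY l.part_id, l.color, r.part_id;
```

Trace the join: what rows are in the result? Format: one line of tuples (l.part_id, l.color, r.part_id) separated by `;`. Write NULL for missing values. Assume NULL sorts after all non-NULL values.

(7, red, NULL); (8, green, NULL); (9, navy, 9); (9, navy, 9); (9, navy, 9); (9, teal, 9); (9, teal, 9); (9, teal, 9); (9, NULL, 9); (9, NULL, 9); (9, NULL, 9); (NULL, NULL, NULL)

LEFT JOIN keeps every row from `parts`; unmatched rows get NULL for `shipments`'s columns.
Matching on l.part_id = r.part_id. A NULL in a compared column never satisfies the condition.
Matched pairs: 9; unmatched l rows kept: 3.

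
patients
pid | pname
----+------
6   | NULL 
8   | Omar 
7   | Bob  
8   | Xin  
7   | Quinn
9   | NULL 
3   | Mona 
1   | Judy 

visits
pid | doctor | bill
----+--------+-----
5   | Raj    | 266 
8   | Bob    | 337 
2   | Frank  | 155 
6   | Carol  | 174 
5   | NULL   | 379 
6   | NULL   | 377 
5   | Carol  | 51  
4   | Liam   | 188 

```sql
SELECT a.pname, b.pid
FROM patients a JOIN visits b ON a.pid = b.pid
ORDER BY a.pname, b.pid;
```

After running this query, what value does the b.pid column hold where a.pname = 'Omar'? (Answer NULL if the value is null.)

8

INNER JOIN keeps only pairs where the ON condition holds.
Matching on a.pid = b.pid.
Matched pairs: 4.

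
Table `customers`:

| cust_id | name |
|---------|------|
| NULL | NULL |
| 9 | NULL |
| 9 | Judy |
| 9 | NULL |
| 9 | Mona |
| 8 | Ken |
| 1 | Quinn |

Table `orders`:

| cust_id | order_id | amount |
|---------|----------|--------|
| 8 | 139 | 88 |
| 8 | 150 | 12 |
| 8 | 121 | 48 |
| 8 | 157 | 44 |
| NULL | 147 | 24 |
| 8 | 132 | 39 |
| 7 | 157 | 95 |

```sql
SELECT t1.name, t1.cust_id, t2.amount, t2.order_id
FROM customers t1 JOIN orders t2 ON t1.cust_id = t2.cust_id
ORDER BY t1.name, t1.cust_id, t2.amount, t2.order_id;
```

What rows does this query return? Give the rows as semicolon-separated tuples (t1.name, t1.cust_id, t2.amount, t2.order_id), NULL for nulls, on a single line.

(Ken, 8, 12, 150); (Ken, 8, 39, 132); (Ken, 8, 44, 157); (Ken, 8, 48, 121); (Ken, 8, 88, 139)

INNER JOIN keeps only pairs where the ON condition holds.
Matching on t1.cust_id = t2.cust_id. A NULL in a compared column never satisfies the condition.
Matched pairs: 5.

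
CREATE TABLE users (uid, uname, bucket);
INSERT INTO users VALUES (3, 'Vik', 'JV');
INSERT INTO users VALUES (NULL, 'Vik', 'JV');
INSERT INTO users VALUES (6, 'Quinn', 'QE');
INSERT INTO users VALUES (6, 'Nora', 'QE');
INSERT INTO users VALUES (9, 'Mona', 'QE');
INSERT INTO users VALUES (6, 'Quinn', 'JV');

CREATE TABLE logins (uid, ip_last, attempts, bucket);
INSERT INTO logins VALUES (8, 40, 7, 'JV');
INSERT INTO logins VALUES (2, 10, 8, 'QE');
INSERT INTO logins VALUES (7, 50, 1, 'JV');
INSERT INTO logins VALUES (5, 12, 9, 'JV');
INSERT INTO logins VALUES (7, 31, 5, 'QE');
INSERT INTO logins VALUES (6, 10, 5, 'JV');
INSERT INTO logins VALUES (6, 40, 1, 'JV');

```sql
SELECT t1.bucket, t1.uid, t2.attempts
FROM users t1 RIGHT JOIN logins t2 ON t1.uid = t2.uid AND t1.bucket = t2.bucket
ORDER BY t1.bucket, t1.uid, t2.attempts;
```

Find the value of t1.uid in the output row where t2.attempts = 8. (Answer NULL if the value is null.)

NULL

RIGHT JOIN keeps every row from `logins`; unmatched rows get NULL for `users`'s columns.
Matching on t1.uid = t2.uid AND t1.bucket = t2.bucket. A NULL in a compared column never satisfies the condition.
Matched pairs: 2; unmatched t2 rows kept: 5.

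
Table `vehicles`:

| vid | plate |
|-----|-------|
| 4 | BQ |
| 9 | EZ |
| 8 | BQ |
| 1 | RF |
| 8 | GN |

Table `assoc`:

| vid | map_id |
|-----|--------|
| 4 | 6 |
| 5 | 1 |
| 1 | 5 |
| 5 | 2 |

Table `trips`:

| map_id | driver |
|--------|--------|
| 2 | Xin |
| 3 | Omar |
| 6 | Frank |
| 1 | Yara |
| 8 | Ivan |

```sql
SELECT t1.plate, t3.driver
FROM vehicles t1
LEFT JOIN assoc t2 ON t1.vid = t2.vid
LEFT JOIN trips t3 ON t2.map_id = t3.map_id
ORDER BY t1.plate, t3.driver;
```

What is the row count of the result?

Evaluate left to right. First `vehicles t1 LEFT JOIN assoc t2` on vid: 5 row(s).
Then LEFT JOIN `trips t3` on map_id: each of those 5 rows is kept; rows whose t2.map_id has no match in t3 get NULL for t3's columns.
Result: 5 row(s).

5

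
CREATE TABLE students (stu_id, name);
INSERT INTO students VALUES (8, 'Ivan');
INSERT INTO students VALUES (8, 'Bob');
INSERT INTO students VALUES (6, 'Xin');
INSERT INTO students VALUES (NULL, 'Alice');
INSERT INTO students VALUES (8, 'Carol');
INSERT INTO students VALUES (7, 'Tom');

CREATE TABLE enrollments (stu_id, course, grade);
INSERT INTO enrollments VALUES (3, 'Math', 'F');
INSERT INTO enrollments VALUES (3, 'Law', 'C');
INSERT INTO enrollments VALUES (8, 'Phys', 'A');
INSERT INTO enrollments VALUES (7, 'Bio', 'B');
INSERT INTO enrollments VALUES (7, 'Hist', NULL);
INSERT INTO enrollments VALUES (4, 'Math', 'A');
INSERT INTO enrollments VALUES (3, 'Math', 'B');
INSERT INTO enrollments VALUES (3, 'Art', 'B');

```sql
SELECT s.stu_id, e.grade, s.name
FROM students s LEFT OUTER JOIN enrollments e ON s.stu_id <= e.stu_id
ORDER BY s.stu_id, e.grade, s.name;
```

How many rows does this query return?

LEFT JOIN keeps every row from `students`; unmatched rows get NULL for `enrollments`'s columns.
Matching on s.stu_id <= e.stu_id. A NULL in a compared column never satisfies the condition.
- s (stu_id=8) pairs with 1 row(s) of e.
- s (stu_id=8) pairs with 1 row(s) of e.
- s (stu_id=6) pairs with 3 row(s) of e.
- s (stu_id=NULL) has no partner → padded with NULL.
- s (stu_id=8) pairs with 1 row(s) of e.
- s (stu_id=7) pairs with 3 row(s) of e.
Total: 9 matched + 1 padded = 10 rows.

10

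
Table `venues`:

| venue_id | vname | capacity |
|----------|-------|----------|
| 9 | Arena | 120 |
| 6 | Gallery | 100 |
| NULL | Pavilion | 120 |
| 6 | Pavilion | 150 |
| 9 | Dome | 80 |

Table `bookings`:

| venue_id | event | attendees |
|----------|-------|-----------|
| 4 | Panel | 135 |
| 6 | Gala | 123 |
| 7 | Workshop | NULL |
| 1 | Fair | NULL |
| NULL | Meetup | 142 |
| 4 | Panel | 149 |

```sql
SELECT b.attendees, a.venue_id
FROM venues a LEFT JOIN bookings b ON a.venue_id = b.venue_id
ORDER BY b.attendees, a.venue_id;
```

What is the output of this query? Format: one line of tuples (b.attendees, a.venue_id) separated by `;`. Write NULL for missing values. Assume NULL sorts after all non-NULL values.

LEFT JOIN keeps every row from `venues`; unmatched rows get NULL for `bookings`'s columns.
Matching on a.venue_id = b.venue_id. A NULL in a compared column never satisfies the condition.
- a (venue_id=9) has no partner → padded with NULL.
- a (venue_id=6) pairs with 1 row(s) of b.
- a (venue_id=NULL) has no partner → padded with NULL.
- a (venue_id=6) pairs with 1 row(s) of b.
- a (venue_id=9) has no partner → padded with NULL.
After projecting and ordering:
b.attendees | a.venue_id
123 | 6
123 | 6
NULL | 9
NULL | 9
NULL | NULL

(123, 6); (123, 6); (NULL, 9); (NULL, 9); (NULL, NULL)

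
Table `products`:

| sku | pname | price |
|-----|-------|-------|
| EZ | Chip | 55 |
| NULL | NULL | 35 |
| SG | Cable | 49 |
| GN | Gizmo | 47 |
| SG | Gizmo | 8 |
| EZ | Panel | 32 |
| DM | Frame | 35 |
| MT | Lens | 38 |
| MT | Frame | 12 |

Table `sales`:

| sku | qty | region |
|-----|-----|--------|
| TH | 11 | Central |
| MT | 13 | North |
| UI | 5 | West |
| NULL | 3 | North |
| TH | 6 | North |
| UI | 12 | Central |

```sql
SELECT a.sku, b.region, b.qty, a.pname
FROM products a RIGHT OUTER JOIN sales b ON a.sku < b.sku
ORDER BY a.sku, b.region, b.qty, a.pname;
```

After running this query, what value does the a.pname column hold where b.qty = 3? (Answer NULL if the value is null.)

NULL

RIGHT JOIN keeps every row from `sales`; unmatched rows get NULL for `products`'s columns.
Matching on a.sku < b.sku. A NULL in a compared column never satisfies the condition.
Matched pairs: 36; unmatched b rows kept: 1.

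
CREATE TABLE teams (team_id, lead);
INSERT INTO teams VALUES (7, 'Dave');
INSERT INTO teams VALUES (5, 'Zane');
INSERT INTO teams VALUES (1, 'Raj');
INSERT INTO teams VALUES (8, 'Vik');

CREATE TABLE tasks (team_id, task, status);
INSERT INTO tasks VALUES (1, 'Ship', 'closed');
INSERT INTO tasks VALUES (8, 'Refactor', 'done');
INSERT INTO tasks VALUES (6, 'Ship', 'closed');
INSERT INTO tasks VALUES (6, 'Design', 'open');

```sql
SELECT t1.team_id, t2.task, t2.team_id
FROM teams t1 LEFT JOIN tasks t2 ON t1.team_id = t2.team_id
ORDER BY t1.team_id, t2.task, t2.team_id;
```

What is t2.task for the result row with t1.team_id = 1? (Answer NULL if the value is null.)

Ship

LEFT JOIN keeps every row from `teams`; unmatched rows get NULL for `tasks`'s columns.
Matching on t1.team_id = t2.team_id.
- t1 (team_id=7) has no partner → padded with NULL.
- t1 (team_id=5) has no partner → padded with NULL.
- t1 (team_id=1) pairs with 1 row(s) of t2.
- t1 (team_id=8) pairs with 1 row(s) of t2.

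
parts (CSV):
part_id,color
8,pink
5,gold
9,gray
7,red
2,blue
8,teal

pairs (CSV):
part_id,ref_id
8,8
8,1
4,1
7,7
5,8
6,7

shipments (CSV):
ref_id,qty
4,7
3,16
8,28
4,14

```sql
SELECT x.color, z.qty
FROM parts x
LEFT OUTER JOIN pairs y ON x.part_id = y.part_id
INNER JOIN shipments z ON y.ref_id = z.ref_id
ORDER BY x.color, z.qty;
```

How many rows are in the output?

Evaluate left to right. First `parts x LEFT JOIN pairs y` on part_id: 8 row(s).
Then INNER JOIN `shipments z` on ref_id: keep only rows whose y.ref_id appears in z.
Result: 3 row(s).

3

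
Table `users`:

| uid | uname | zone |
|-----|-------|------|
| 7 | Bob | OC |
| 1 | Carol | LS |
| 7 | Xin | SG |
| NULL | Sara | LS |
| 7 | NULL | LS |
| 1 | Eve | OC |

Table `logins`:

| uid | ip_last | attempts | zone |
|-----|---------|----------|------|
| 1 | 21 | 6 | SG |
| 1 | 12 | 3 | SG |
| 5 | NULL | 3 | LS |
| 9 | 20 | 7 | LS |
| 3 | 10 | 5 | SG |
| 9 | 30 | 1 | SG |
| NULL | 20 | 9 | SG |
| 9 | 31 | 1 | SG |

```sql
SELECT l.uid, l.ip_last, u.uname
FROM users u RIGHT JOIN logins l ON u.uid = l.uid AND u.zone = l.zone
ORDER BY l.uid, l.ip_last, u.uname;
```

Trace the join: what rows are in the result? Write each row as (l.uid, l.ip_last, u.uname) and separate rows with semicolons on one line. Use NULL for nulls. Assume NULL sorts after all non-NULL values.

RIGHT JOIN keeps every row from `logins`; unmatched rows get NULL for `users`'s columns.
Matching on u.uid = l.uid AND u.zone = l.zone. A NULL in a compared column never satisfies the condition.
- u[0] uid=7, zone=OC → no match.
- u[1] uid=1, zone=LS → no match.
- u[2] uid=7, zone=SG → no match.
- u[3] uid=NULL, zone=LS → no match.
- u[4] uid=7, zone=LS → no match.
- u[5] uid=1, zone=OC → no match.
- 8 row(s) from l found no u partner → padded with NULL.
After projecting and ordering:
l.uid | l.ip_last | u.uname
1 | 12 | NULL
1 | 21 | NULL
3 | 10 | NULL
5 | NULL | NULL
9 | 20 | NULL
9 | 30 | NULL
9 | 31 | NULL
NULL | 20 | NULL

(1, 12, NULL); (1, 21, NULL); (3, 10, NULL); (5, NULL, NULL); (9, 20, NULL); (9, 30, NULL); (9, 31, NULL); (NULL, 20, NULL)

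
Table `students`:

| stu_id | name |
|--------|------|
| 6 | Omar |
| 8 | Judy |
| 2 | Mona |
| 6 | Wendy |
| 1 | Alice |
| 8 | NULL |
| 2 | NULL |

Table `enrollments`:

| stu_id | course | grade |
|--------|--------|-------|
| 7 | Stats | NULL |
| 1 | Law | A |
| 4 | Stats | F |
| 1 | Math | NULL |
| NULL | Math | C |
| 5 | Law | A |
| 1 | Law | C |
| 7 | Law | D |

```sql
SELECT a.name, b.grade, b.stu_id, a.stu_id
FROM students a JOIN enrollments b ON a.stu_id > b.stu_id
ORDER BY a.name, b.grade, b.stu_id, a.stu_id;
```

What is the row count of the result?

30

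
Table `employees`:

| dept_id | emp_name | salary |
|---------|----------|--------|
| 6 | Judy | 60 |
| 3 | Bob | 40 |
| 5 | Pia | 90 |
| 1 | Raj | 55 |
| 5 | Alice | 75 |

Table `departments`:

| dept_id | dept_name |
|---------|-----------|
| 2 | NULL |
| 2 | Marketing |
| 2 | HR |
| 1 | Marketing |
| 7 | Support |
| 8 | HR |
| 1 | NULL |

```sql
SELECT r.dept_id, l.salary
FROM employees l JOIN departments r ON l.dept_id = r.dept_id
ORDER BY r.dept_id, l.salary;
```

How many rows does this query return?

INNER JOIN keeps only pairs where the ON condition holds.
Matching on l.dept_id = r.dept_id.
- l row (dept_id=6): no match → dropped.
- l row (dept_id=3): no match → dropped.
- l row (dept_id=5): no match → dropped.
- l row (dept_id=1): matches 2 r row(s) → 2 output row(s).
- l row (dept_id=5): no match → dropped.
Total: 2 rows.

2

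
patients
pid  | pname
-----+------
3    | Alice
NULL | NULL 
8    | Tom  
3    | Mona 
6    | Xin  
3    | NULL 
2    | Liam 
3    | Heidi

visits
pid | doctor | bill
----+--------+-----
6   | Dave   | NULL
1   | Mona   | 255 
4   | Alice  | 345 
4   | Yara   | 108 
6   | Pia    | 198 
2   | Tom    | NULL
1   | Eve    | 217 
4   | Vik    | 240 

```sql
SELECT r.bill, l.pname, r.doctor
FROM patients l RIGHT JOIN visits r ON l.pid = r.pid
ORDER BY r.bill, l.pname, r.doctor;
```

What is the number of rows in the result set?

8

RIGHT JOIN keeps every row from `visits`; unmatched rows get NULL for `patients`'s columns.
Matching on l.pid = r.pid. A NULL in a compared column never satisfies the condition.
Matched pairs: 3; unmatched r rows kept: 5.
Total: 3 matched + 5 padded = 8 rows.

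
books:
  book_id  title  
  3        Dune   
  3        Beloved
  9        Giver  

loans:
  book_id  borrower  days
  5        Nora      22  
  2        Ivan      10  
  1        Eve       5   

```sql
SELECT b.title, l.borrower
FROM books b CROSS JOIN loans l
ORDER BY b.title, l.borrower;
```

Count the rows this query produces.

CROSS JOIN pairs every row of `books` with every row of `loans`: 3 × 3 = 9 rows.

9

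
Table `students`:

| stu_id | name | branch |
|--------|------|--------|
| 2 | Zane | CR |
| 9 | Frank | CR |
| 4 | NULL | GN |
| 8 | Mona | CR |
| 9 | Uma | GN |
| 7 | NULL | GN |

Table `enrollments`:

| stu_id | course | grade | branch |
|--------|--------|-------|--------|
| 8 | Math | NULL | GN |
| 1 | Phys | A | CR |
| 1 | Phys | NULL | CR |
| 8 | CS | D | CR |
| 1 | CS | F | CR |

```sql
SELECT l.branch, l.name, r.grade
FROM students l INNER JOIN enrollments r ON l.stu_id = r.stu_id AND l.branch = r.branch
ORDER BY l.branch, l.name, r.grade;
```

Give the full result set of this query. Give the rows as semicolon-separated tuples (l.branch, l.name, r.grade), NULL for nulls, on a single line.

(CR, Mona, D)

INNER JOIN keeps only pairs where the ON condition holds.
Matching on l.stu_id = r.stu_id AND l.branch = r.branch.
- l (stu_id=2, branch=CR) has no partner → excluded.
- l (stu_id=9, branch=CR) has no partner → excluded.
- l (stu_id=4, branch=GN) has no partner → excluded.
- l (stu_id=8, branch=CR) pairs with 1 row(s) of r.
- l (stu_id=9, branch=GN) has no partner → excluded.
- l (stu_id=7, branch=GN) has no partner → excluded.
After projecting and ordering:
l.branch | l.name | r.grade
CR | Mona | D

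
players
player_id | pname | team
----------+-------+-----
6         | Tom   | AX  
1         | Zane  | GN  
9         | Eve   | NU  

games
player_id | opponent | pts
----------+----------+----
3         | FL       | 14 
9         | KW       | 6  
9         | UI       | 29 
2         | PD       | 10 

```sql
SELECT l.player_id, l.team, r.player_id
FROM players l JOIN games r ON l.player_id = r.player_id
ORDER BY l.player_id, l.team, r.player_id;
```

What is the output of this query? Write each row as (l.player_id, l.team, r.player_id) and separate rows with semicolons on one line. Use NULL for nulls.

INNER JOIN keeps only pairs where the ON condition holds.
Matching on l.player_id = r.player_id.
Matched pairs: 2.

(9, NU, 9); (9, NU, 9)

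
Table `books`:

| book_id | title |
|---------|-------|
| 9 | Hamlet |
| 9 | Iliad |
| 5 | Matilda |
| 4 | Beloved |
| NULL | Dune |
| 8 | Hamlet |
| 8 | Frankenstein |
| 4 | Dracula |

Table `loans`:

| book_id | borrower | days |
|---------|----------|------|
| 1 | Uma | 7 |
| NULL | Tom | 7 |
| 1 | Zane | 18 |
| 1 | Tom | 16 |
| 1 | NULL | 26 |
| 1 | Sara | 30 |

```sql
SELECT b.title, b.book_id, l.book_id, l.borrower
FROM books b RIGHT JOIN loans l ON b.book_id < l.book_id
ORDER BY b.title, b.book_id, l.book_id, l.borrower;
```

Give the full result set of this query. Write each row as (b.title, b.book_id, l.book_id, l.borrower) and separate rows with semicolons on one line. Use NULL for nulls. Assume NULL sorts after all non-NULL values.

(NULL, NULL, 1, Sara); (NULL, NULL, 1, Tom); (NULL, NULL, 1, Uma); (NULL, NULL, 1, Zane); (NULL, NULL, 1, NULL); (NULL, NULL, NULL, Tom)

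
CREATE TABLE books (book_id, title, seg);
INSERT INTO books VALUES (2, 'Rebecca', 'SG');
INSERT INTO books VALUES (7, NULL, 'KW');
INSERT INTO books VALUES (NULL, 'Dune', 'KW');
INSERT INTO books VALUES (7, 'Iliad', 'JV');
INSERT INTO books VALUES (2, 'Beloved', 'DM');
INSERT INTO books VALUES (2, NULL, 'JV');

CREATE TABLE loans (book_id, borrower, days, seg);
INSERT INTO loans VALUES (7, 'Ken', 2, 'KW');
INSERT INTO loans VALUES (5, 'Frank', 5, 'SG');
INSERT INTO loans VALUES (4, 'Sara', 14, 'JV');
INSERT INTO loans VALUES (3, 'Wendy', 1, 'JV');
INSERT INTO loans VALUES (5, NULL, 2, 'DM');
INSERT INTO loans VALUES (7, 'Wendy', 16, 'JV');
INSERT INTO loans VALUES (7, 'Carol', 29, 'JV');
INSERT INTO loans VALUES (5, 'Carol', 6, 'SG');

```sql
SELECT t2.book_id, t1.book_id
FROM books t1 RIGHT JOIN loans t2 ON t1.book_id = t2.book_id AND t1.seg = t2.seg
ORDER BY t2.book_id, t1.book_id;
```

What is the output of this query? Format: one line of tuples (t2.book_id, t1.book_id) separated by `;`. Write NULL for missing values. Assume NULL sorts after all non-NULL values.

RIGHT JOIN keeps every row from `loans`; unmatched rows get NULL for `books`'s columns.
Matching on t1.book_id = t2.book_id AND t1.seg = t2.seg. A NULL in a compared column never satisfies the condition.
- t1 row (book_id=2, seg=SG): no match.
- t1 row (book_id=7, seg=KW): matches 1 t2 row(s) → 1 output row(s).
- t1 row (book_id=NULL, seg=KW): no match.
- t1 row (book_id=7, seg=JV): matches 2 t2 row(s) → 2 output row(s).
- t1 row (book_id=2, seg=DM): no match.
- t1 row (book_id=2, seg=JV): no match.
- 5 row(s) from t2 found no t1 partner → padded with NULL.
After projecting and ordering:
t2.book_id | t1.book_id
3 | NULL
4 | NULL
5 | NULL
5 | NULL
5 | NULL
7 | 7
7 | 7
7 | 7

(3, NULL); (4, NULL); (5, NULL); (5, NULL); (5, NULL); (7, 7); (7, 7); (7, 7)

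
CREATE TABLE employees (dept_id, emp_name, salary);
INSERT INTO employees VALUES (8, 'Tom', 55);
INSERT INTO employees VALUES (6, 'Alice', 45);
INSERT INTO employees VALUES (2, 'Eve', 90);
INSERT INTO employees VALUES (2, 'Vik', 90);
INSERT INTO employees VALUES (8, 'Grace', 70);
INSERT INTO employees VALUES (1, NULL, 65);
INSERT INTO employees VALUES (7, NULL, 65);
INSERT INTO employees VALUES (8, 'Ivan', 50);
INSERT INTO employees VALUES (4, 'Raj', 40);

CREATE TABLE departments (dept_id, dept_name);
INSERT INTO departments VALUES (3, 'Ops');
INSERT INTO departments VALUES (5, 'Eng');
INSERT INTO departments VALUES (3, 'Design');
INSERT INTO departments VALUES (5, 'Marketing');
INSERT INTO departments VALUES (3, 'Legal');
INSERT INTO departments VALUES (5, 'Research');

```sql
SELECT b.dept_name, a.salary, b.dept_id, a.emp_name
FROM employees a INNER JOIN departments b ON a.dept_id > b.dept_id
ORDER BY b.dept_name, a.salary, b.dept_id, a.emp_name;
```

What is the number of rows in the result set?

33

INNER JOIN keeps only pairs where the ON condition holds.
Matching on a.dept_id > b.dept_id.
- dept_id=8: 6 matching b row(s), so 6 row(s) emitted.
- dept_id=6: 6 matching b row(s), so 6 row(s) emitted.
- dept_id=2: no matching b row, dropped.
- dept_id=2: no matching b row, dropped.
- dept_id=8: 6 matching b row(s), so 6 row(s) emitted.
- dept_id=1: no matching b row, dropped.
- dept_id=7: 6 matching b row(s), so 6 row(s) emitted.
- dept_id=8: 6 matching b row(s), so 6 row(s) emitted.
- dept_id=4: 3 matching b row(s), so 3 row(s) emitted.
Total: 33 rows.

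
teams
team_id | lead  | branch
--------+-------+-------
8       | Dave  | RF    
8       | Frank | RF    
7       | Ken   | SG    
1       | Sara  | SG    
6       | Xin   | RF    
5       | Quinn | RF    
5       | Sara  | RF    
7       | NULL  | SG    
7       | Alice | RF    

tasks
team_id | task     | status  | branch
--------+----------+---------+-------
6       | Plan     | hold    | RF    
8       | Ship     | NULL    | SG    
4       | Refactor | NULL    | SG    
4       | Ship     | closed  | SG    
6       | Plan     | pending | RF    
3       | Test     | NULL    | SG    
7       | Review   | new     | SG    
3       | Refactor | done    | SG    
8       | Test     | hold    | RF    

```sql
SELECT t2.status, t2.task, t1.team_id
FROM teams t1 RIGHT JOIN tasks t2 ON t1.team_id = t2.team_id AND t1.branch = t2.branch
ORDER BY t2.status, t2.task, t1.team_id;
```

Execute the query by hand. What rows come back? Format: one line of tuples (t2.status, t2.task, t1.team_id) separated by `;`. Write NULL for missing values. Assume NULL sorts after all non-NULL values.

RIGHT JOIN keeps every row from `tasks`; unmatched rows get NULL for `teams`'s columns.
Matching on t1.team_id = t2.team_id AND t1.branch = t2.branch.
- team_id=8, branch=RF: 1 matching t2 row(s), so 1 row(s) emitted.
- team_id=8, branch=RF: 1 matching t2 row(s), so 1 row(s) emitted.
- team_id=7, branch=SG: 1 matching t2 row(s), so 1 row(s) emitted.
- team_id=1, branch=SG: no matching t2 row.
- team_id=6, branch=RF: 2 matching t2 row(s), so 2 row(s) emitted.
- team_id=5, branch=RF: no matching t2 row.
- team_id=5, branch=RF: no matching t2 row.
- team_id=7, branch=SG: 1 matching t2 row(s), so 1 row(s) emitted.
- team_id=7, branch=RF: no matching t2 row.
- 5 t2 row(s) had no t1 match → kept, t1 columns NULL.

(closed, Ship, NULL); (done, Refactor, NULL); (hold, Plan, 6); (hold, Test, 8); (hold, Test, 8); (new, Review, 7); (new, Review, 7); (pending, Plan, 6); (NULL, Refactor, NULL); (NULL, Ship, NULL); (NULL, Test, NULL)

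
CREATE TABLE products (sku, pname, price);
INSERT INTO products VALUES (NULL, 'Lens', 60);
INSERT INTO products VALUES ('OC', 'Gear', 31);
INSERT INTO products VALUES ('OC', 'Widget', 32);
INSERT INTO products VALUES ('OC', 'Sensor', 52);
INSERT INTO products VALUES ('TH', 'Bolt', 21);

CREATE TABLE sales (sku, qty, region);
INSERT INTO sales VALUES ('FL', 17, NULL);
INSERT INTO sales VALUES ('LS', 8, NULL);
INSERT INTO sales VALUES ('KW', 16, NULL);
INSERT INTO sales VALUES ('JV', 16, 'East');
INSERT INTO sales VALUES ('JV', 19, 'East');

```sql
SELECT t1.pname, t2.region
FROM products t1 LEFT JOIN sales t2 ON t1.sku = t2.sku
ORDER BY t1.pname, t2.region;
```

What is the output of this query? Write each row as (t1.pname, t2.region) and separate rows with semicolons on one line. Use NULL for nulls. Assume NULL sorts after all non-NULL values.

LEFT JOIN keeps every row from `products`; unmatched rows get NULL for `sales`'s columns.
Matching on t1.sku = t2.sku. A NULL in a compared column never satisfies the condition.
- t1 row (sku=NULL): no match → kept, t2 columns NULL.
- t1 row (sku=OC): no match → kept, t2 columns NULL.
- t1 row (sku=OC): no match → kept, t2 columns NULL.
- t1 row (sku=OC): no match → kept, t2 columns NULL.
- t1 row (sku=TH): no match → kept, t2 columns NULL.
After projecting and ordering:
t1.pname | t2.region
Bolt | NULL
Gear | NULL
Lens | NULL
Sensor | NULL
Widget | NULL

(Bolt, NULL); (Gear, NULL); (Lens, NULL); (Sensor, NULL); (Widget, NULL)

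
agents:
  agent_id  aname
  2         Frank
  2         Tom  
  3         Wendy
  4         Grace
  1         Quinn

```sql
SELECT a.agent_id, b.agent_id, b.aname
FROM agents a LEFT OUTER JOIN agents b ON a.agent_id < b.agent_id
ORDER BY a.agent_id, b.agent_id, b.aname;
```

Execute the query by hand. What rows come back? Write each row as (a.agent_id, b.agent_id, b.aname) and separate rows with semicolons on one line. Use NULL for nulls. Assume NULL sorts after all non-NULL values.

(1, 2, Frank); (1, 2, Tom); (1, 3, Wendy); (1, 4, Grace); (2, 3, Wendy); (2, 3, Wendy); (2, 4, Grace); (2, 4, Grace); (3, 4, Grace); (4, NULL, NULL)

LEFT JOIN keeps every row from `agents a`; unmatched rows get NULL for `agents b`'s columns.
Matching on a.agent_id < b.agent_id.
- a row (agent_id=2): matches 2 b row(s) → 2 output row(s).
- a row (agent_id=2): matches 2 b row(s) → 2 output row(s).
- a row (agent_id=3): matches 1 b row(s) → 1 output row(s).
- a row (agent_id=4): no match → kept, b columns NULL.
- a row (agent_id=1): matches 4 b row(s) → 4 output row(s).
After projecting and ordering:
a.agent_id | b.agent_id | b.aname
1 | 2 | Frank
1 | 2 | Tom
1 | 3 | Wendy
1 | 4 | Grace
2 | 3 | Wendy
2 | 3 | Wendy
2 | 4 | Grace
2 | 4 | Grace
3 | 4 | Grace
4 | NULL | NULL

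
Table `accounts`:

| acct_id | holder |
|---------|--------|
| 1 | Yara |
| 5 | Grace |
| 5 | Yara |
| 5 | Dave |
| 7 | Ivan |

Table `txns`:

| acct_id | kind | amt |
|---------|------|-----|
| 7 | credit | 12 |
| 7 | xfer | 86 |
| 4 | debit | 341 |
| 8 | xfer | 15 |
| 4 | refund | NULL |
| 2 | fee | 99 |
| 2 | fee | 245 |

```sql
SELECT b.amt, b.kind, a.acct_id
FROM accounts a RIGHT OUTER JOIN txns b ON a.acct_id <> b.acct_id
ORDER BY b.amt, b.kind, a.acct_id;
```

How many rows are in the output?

RIGHT JOIN keeps every row from `txns`; unmatched rows get NULL for `accounts`'s columns.
Matching on a.acct_id <> b.acct_id.
Matched pairs: 33; unmatched b rows kept: 0.
Total: 33 rows.

33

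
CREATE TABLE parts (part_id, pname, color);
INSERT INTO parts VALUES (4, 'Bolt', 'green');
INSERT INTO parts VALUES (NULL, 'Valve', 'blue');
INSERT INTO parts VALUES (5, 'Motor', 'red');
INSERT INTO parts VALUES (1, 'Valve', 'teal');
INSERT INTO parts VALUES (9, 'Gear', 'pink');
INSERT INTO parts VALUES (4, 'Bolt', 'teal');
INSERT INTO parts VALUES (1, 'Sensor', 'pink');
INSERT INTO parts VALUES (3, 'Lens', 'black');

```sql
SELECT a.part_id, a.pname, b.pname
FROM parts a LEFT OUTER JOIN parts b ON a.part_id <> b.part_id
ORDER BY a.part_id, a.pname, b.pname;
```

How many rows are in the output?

LEFT JOIN keeps every row from `parts a`; unmatched rows get NULL for `parts b`'s columns.
Matching on a.part_id <> b.part_id. A NULL in a compared column never satisfies the condition.
- a row (part_id=4): matches 5 b row(s) → 5 output row(s).
- a row (part_id=NULL): no match → kept, b columns NULL.
- a row (part_id=5): matches 6 b row(s) → 6 output row(s).
- a row (part_id=1): matches 5 b row(s) → 5 output row(s).
- a row (part_id=9): matches 6 b row(s) → 6 output row(s).
- a row (part_id=4): matches 5 b row(s) → 5 output row(s).
- a row (part_id=1): matches 5 b row(s) → 5 output row(s).
- a row (part_id=3): matches 6 b row(s) → 6 output row(s).
Total: 38 matched + 1 padded = 39 rows.

39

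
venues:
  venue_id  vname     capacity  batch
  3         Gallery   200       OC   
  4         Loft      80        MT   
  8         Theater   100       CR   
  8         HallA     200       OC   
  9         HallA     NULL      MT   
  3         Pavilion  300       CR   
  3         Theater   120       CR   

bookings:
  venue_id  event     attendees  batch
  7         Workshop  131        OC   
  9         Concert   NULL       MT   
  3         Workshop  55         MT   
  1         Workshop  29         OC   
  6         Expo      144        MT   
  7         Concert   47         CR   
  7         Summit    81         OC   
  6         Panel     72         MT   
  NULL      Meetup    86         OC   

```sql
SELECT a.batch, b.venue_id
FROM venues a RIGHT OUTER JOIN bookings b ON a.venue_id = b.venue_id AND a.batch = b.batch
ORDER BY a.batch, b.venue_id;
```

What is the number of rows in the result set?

9

RIGHT JOIN keeps every row from `bookings`; unmatched rows get NULL for `venues`'s columns.
Matching on a.venue_id = b.venue_id AND a.batch = b.batch. A NULL in a compared column never satisfies the condition.
Matched pairs: 1; unmatched b rows kept: 8.
Total: 1 matched + 8 padded = 9 rows.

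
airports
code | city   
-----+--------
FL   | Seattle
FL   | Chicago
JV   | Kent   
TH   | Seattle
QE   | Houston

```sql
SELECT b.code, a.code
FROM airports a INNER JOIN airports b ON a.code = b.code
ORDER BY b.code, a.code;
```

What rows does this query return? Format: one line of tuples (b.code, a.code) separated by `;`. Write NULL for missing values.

(FL, FL); (FL, FL); (FL, FL); (FL, FL); (JV, JV); (QE, QE); (TH, TH)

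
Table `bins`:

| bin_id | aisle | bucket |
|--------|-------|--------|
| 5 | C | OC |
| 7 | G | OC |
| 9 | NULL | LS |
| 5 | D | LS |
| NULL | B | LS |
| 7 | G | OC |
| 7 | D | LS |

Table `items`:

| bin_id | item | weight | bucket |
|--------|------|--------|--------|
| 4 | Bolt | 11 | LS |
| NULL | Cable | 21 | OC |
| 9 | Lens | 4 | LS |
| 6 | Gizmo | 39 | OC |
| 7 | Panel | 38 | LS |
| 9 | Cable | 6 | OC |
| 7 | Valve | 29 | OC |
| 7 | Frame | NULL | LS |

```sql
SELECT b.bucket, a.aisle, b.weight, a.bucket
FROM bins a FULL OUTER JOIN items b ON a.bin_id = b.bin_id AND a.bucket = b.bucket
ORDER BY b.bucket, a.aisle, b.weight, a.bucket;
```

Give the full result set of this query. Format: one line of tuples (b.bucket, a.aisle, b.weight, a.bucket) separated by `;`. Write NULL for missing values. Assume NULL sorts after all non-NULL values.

FULL OUTER JOIN keeps every row from both sides; unmatched rows get NULL for the other side's columns.
Matching on a.bin_id = b.bin_id AND a.bucket = b.bucket. A NULL in a compared column never satisfies the condition.
- a row (bin_id=5, bucket=OC): no match → kept, b columns NULL.
- a row (bin_id=7, bucket=OC): matches 1 b row(s) → 1 output row(s).
- a row (bin_id=9, bucket=LS): matches 1 b row(s) → 1 output row(s).
- a row (bin_id=5, bucket=LS): no match → kept, b columns NULL.
- a row (bin_id=NULL, bucket=LS): no match → kept, b columns NULL.
- a row (bin_id=7, bucket=OC): matches 1 b row(s) → 1 output row(s).
- a row (bin_id=7, bucket=LS): matches 2 b row(s) → 2 output row(s).
- plus 4 unmatched b row(s), each kept with NULL a columns.

(LS, D, 38, LS); (LS, D, NULL, LS); (LS, NULL, 4, LS); (LS, NULL, 11, NULL); (OC, G, 29, OC); (OC, G, 29, OC); (OC, NULL, 6, NULL); (OC, NULL, 21, NULL); (OC, NULL, 39, NULL); (NULL, B, NULL, LS); (NULL, C, NULL, OC); (NULL, D, NULL, LS)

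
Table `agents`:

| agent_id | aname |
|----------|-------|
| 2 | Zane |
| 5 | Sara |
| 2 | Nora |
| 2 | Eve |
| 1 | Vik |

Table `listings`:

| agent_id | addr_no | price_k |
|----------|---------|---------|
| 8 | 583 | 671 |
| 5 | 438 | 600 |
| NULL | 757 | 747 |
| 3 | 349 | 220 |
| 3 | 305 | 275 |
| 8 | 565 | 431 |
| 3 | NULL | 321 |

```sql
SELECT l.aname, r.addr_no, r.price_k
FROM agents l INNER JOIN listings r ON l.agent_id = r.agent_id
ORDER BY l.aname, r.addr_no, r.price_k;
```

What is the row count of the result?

1

INNER JOIN keeps only pairs where the ON condition holds.
Matching on l.agent_id = r.agent_id. A NULL in a compared column never satisfies the condition.
- agent_id=2: no matching r row, dropped.
- agent_id=5: 1 matching r row(s), so 1 row(s) emitted.
- agent_id=2: no matching r row, dropped.
- agent_id=2: no matching r row, dropped.
- agent_id=1: no matching r row, dropped.
Total: 1 rows.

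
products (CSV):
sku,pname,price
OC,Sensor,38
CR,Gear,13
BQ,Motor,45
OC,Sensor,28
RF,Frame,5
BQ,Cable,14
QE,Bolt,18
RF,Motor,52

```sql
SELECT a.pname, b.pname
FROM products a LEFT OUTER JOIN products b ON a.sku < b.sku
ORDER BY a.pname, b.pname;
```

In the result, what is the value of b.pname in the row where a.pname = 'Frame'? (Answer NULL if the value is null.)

NULL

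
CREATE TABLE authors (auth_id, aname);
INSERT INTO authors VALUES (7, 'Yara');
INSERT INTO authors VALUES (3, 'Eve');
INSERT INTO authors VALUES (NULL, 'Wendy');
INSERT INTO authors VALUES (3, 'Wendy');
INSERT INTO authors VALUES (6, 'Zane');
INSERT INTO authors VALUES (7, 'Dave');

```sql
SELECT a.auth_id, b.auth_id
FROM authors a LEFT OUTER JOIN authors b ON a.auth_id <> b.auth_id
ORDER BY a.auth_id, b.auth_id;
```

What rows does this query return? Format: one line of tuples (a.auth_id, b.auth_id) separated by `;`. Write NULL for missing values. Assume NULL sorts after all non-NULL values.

(3, 6); (3, 6); (3, 7); (3, 7); (3, 7); (3, 7); (6, 3); (6, 3); (6, 7); (6, 7); (7, 3); (7, 3); (7, 3); (7, 3); (7, 6); (7, 6); (NULL, NULL)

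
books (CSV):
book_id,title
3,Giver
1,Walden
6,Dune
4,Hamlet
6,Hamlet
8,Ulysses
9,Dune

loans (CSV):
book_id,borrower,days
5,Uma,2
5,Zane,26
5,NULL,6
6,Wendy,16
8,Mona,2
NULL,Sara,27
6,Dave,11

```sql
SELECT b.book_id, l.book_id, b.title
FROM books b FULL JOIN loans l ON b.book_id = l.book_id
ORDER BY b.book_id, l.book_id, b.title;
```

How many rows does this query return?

13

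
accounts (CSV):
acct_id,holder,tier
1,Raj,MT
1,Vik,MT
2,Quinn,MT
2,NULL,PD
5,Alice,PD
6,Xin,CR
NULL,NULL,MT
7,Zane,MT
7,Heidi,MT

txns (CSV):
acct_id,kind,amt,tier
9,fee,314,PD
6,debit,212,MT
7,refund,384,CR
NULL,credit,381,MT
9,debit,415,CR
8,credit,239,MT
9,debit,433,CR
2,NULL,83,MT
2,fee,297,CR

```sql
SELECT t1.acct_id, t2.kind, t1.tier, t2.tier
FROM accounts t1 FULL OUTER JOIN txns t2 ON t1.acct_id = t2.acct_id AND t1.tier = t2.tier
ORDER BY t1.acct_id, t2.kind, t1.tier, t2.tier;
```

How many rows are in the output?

17

FULL OUTER JOIN keeps every row from both sides; unmatched rows get NULL for the other side's columns.
Matching on t1.acct_id = t2.acct_id AND t1.tier = t2.tier. A NULL in a compared column never satisfies the condition.
- acct_id=1, tier=MT: no t2 row matches, row kept with t2 columns NULL.
- acct_id=1, tier=MT: no t2 row matches, row kept with t2 columns NULL.
- acct_id=2, tier=MT: 1 matching t2 row(s), so 1 row(s) emitted.
- acct_id=2, tier=PD: no t2 row matches, row kept with t2 columns NULL.
- acct_id=5, tier=PD: no t2 row matches, row kept with t2 columns NULL.
- acct_id=6, tier=CR: no t2 row matches, row kept with t2 columns NULL.
- acct_id=NULL, tier=MT: no t2 row matches, row kept with t2 columns NULL.
- acct_id=7, tier=MT: no t2 row matches, row kept with t2 columns NULL.
- acct_id=7, tier=MT: no t2 row matches, row kept with t2 columns NULL.
- 8 row(s) from t2 found no t1 partner → padded with NULL.
Total: 1 matched + 16 padded = 17 rows.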